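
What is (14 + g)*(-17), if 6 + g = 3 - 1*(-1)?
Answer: -204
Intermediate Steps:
g = -2 (g = -6 + (3 - 1*(-1)) = -6 + (3 + 1) = -6 + 4 = -2)
(14 + g)*(-17) = (14 - 2)*(-17) = 12*(-17) = -204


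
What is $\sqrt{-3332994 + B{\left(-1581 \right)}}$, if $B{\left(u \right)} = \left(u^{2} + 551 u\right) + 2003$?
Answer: $i \sqrt{1702561} \approx 1304.8 i$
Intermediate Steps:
$B{\left(u \right)} = 2003 + u^{2} + 551 u$
$\sqrt{-3332994 + B{\left(-1581 \right)}} = \sqrt{-3332994 + \left(2003 + \left(-1581\right)^{2} + 551 \left(-1581\right)\right)} = \sqrt{-3332994 + \left(2003 + 2499561 - 871131\right)} = \sqrt{-3332994 + 1630433} = \sqrt{-1702561} = i \sqrt{1702561}$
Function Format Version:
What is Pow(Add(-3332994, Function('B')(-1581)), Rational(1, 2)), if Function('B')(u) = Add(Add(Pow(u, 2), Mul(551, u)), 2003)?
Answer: Mul(I, Pow(1702561, Rational(1, 2))) ≈ Mul(1304.8, I)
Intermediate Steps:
Function('B')(u) = Add(2003, Pow(u, 2), Mul(551, u))
Pow(Add(-3332994, Function('B')(-1581)), Rational(1, 2)) = Pow(Add(-3332994, Add(2003, Pow(-1581, 2), Mul(551, -1581))), Rational(1, 2)) = Pow(Add(-3332994, Add(2003, 2499561, -871131)), Rational(1, 2)) = Pow(Add(-3332994, 1630433), Rational(1, 2)) = Pow(-1702561, Rational(1, 2)) = Mul(I, Pow(1702561, Rational(1, 2)))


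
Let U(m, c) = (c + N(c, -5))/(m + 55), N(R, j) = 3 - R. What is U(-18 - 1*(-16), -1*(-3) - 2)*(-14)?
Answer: -42/53 ≈ -0.79245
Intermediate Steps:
U(m, c) = 3/(55 + m) (U(m, c) = (c + (3 - c))/(m + 55) = 3/(55 + m))
U(-18 - 1*(-16), -1*(-3) - 2)*(-14) = (3/(55 + (-18 - 1*(-16))))*(-14) = (3/(55 + (-18 + 16)))*(-14) = (3/(55 - 2))*(-14) = (3/53)*(-14) = -42/53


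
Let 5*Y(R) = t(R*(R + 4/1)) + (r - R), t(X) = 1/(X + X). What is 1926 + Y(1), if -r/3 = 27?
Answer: 95481/50 ≈ 1909.6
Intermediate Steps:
t(X) = 1/(2*X)
r = -81 (r = -3*27 = -81)
Y(R) = -81/5 - R/5 + 1/(10*R*(4 + R)) (Y(R) = (1/(2*((R*(R + 4/1)))) + (-81 - R))/5 = (1/(2*((R*(R + 4*1)))) + (-81 - R))/5 = (1/(2*((R*(R + 4)))) + (-81 - R))/5 = (1/(2*((R*(4 + R)))) + (-81 - R))/5 = ((1/(R*(4 + R)))/2 + (-81 - R))/5 = (1/(2*R*(4 + R)) + (-81 - R))/5 = (-81 - R + 1/(2*R*(4 + R)))/5 = -81/5 - R/5 + 1/(10*R*(4 + R)))
1926 + Y(1) = 1926 + (⅒)*(1 - 2*1*(4 + 1)*(81 + 1))/(1*(4 + 1)) = 1926 + (⅒)*1*(1 - 2*1*5*82)/5 = 1926 + (⅒)*1*(⅕)*(1 - 820) = 1926 + (⅒)*1*(⅕)*(-819) = 1926 - 819/50 = 95481/50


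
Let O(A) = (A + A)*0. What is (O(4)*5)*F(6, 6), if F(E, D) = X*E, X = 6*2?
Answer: 0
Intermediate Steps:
O(A) = 0 (O(A) = (2*A)*0 = 0)
X = 12
F(E, D) = 12*E
(O(4)*5)*F(6, 6) = (0*5)*(12*6) = 0*72 = 0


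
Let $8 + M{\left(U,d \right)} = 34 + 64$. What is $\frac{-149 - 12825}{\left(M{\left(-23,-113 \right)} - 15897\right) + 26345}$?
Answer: $- \frac{6487}{5269} \approx -1.2312$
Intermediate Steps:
$M{\left(U,d \right)} = 90$ ($M{\left(U,d \right)} = -8 + \left(34 + 64\right) = -8 + 98 = 90$)
$\frac{-149 - 12825}{\left(M{\left(-23,-113 \right)} - 15897\right) + 26345} = \frac{-149 - 12825}{\left(90 - 15897\right) + 26345} = - \frac{12974}{-15807 + 26345} = - \frac{12974}{10538} = \left(-12974\right) \frac{1}{10538} = - \frac{6487}{5269}$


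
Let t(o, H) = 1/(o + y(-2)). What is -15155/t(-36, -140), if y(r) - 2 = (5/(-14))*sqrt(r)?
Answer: 515270 + 10825*I*sqrt(2)/2 ≈ 5.1527e+5 + 7654.4*I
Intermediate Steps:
y(r) = 2 - 5*sqrt(r)/14 (y(r) = 2 + (5/(-14))*sqrt(r) = 2 + (5*(-1/14))*sqrt(r) = 2 - 5*sqrt(r)/14)
t(o, H) = 1/(2 + o - 5*I*sqrt(2)/14) (t(o, H) = 1/(o + (2 - 5*I*sqrt(2)/14)) = 1/(2 + o - 5*I*sqrt(2)/14))
-15155/t(-36, -140) = -(-515270 - 10825*I*sqrt(2)/2) = -15155*(-34 - 5*I*sqrt(2)/14) = 515270 + 10825*I*sqrt(2)/2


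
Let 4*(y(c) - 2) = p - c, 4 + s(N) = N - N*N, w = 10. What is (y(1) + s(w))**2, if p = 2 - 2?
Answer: 136161/16 ≈ 8510.1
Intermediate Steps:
p = 0
s(N) = -4 + N - N**2 (s(N) = -4 + (N - N*N) = -4 + (N - N**2) = -4 + N - N**2)
y(c) = 2 - c/4 (y(c) = 2 + (0 - c)/4 = 2 + (-c)/4 = 2 - c/4)
(y(1) + s(w))**2 = ((2 - 1/4*1) + (-4 + 10 - 1*10**2))**2 = ((2 - 1/4) + (-4 + 10 - 1*100))**2 = (7/4 + (-4 + 10 - 100))**2 = (7/4 - 94)**2 = (-369/4)**2 = 136161/16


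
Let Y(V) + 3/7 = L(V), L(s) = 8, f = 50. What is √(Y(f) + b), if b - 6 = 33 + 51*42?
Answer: 2*√26810/7 ≈ 46.782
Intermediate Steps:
Y(V) = 53/7 (Y(V) = -3/7 + 8 = 53/7)
b = 2181 (b = 6 + (33 + 51*42) = 6 + (33 + 2142) = 6 + 2175 = 2181)
√(Y(f) + b) = √(53/7 + 2181) = √(15320/7) = 2*√26810/7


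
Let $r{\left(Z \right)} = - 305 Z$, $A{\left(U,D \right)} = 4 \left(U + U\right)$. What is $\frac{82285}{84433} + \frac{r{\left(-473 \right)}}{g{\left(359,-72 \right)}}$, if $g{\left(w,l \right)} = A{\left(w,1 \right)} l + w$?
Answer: $\frac{41782212}{151557235} \approx 0.27569$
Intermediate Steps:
$A{\left(U,D \right)} = 8 U$ ($A{\left(U,D \right)} = 4 \cdot 2 U = 8 U$)
$g{\left(w,l \right)} = w + 8 l w$ ($g{\left(w,l \right)} = 8 w l + w = 8 l w + w = w + 8 l w$)
$\frac{82285}{84433} + \frac{r{\left(-473 \right)}}{g{\left(359,-72 \right)}} = \frac{82285}{84433} + \frac{\left(-305\right) \left(-473\right)}{359 \left(1 + 8 \left(-72\right)\right)} = 82285 \cdot \frac{1}{84433} + \frac{144265}{359 \left(1 - 576\right)} = \frac{82285}{84433} + \frac{144265}{359 \left(-575\right)} = \frac{82285}{84433} + \frac{144265}{-206425} = \frac{82285}{84433} + 144265 \left(- \frac{1}{206425}\right) = \frac{82285}{84433} - \frac{28853}{41285} = \frac{41782212}{151557235}$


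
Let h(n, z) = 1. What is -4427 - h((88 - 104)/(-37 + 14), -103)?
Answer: -4428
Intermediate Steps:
-4427 - h((88 - 104)/(-37 + 14), -103) = -4427 - 1*1 = -4427 - 1 = -4428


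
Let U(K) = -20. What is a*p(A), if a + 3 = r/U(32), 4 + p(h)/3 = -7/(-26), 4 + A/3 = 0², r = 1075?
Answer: 66057/104 ≈ 635.16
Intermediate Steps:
A = -12 (A = -12 + 3*0² = -12 + 3*0 = -12 + 0 = -12)
p(h) = -291/26 (p(h) = -12 + 3*(-7/(-26)) = -12 + 3*(-7*(-1/26)) = -12 + 3*(7/26) = -12 + 21/26 = -291/26)
a = -227/4 (a = -3 + 1075/(-20) = -3 + 1075*(-1/20) = -3 - 215/4 = -227/4 ≈ -56.750)
a*p(A) = -227/4*(-291/26) = 66057/104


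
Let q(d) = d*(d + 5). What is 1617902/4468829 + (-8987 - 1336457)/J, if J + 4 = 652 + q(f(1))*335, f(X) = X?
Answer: -3004129390780/5939073741 ≈ -505.82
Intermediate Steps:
q(d) = d*(5 + d)
J = 2658 (J = -4 + (652 + (1*(5 + 1))*335) = -4 + (652 + (1*6)*335) = -4 + (652 + 6*335) = -4 + (652 + 2010) = -4 + 2662 = 2658)
1617902/4468829 + (-8987 - 1336457)/J = 1617902/4468829 + (-8987 - 1336457)/2658 = 1617902*(1/4468829) - 1345444*1/2658 = 1617902/4468829 - 672722/1329 = -3004129390780/5939073741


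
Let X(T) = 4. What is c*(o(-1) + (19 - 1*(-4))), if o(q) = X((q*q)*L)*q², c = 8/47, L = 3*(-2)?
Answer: 216/47 ≈ 4.5957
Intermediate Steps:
L = -6
c = 8/47 (c = 8*(1/47) = 8/47 ≈ 0.17021)
o(q) = 4*q²
c*(o(-1) + (19 - 1*(-4))) = 8*(4*(-1)² + (19 - 1*(-4)))/47 = 8*(4*1 + (19 + 4))/47 = 8*(4 + 23)/47 = (8/47)*27 = 216/47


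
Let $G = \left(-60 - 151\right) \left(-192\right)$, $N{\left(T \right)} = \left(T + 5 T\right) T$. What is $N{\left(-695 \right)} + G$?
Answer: $2938662$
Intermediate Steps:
$N{\left(T \right)} = 6 T^{2}$ ($N{\left(T \right)} = 6 T T = 6 T^{2}$)
$G = 40512$ ($G = \left(-211\right) \left(-192\right) = 40512$)
$N{\left(-695 \right)} + G = 6 \left(-695\right)^{2} + 40512 = 6 \cdot 483025 + 40512 = 2898150 + 40512 = 2938662$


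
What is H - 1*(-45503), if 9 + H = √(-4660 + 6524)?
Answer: 45494 + 2*√466 ≈ 45537.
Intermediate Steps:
H = -9 + 2*√466 (H = -9 + √(-4660 + 6524) = -9 + √1864 = -9 + 2*√466 ≈ 34.174)
H - 1*(-45503) = (-9 + 2*√466) - 1*(-45503) = (-9 + 2*√466) + 45503 = 45494 + 2*√466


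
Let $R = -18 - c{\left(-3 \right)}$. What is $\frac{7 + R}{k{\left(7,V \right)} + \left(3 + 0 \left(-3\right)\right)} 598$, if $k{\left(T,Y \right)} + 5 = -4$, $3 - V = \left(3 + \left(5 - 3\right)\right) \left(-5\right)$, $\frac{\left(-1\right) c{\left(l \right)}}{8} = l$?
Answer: $\frac{10465}{3} \approx 3488.3$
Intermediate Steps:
$c{\left(l \right)} = - 8 l$
$V = 28$ ($V = 3 - \left(3 + \left(5 - 3\right)\right) \left(-5\right) = 3 - \left(3 + 2\right) \left(-5\right) = 3 - 5 \left(-5\right) = 3 - -25 = 3 + 25 = 28$)
$k{\left(T,Y \right)} = -9$ ($k{\left(T,Y \right)} = -5 - 4 = -9$)
$R = -42$ ($R = -18 - \left(-8\right) \left(-3\right) = -18 - 24 = -42$)
$\frac{7 + R}{k{\left(7,V \right)} + \left(3 + 0 \left(-3\right)\right)} 598 = \frac{7 - 42}{-9 + \left(3 + 0 \left(-3\right)\right)} 598 = - \frac{35}{-9 + \left(3 + 0\right)} 598 = - \frac{35}{-9 + 3} \cdot 598 = - \frac{35}{-6} \cdot 598 = \left(-35\right) \left(- \frac{1}{6}\right) 598 = \frac{35}{6} \cdot 598 = \frac{10465}{3}$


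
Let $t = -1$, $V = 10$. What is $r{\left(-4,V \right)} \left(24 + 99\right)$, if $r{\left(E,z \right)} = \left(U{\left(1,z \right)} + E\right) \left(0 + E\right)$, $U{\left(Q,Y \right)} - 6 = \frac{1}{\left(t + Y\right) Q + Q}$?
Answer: $- \frac{5166}{5} \approx -1033.2$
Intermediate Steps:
$U{\left(Q,Y \right)} = 6 + \frac{1}{Q + Q \left(-1 + Y\right)}$ ($U{\left(Q,Y \right)} = 6 + \frac{1}{\left(-1 + Y\right) Q + Q} = 6 + \frac{1}{Q \left(-1 + Y\right) + Q} = 6 + \frac{1}{Q + Q \left(-1 + Y\right)}$)
$r{\left(E,z \right)} = E \left(6 + E + \frac{1}{z}\right)$ ($r{\left(E,z \right)} = \left(\left(6 + \frac{1}{1 z}\right) + E\right) \left(0 + E\right) = \left(\left(6 + 1 \frac{1}{z}\right) + E\right) E = \left(\left(6 + \frac{1}{z}\right) + E\right) E = \left(6 + E + \frac{1}{z}\right) E = E \left(6 + E + \frac{1}{z}\right)$)
$r{\left(-4,V \right)} \left(24 + 99\right) = \left(\left(-4\right)^{2} + 6 \left(-4\right) - \frac{4}{10}\right) \left(24 + 99\right) = \left(16 - 24 - \frac{2}{5}\right) 123 = \left(- \frac{42}{5}\right) 123 = - \frac{5166}{5}$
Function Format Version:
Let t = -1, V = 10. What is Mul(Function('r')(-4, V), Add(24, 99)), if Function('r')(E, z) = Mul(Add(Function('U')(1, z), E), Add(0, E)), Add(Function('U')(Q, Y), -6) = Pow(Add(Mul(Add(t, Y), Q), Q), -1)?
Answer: Rational(-5166, 5) ≈ -1033.2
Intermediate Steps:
Function('U')(Q, Y) = Add(6, Pow(Add(Q, Mul(Q, Add(-1, Y))), -1)) (Function('U')(Q, Y) = Add(6, Pow(Add(Mul(Add(-1, Y), Q), Q), -1)) = Add(6, Pow(Add(Mul(Q, Add(-1, Y)), Q), -1)) = Add(6, Pow(Add(Q, Mul(Q, Add(-1, Y))), -1)))
Function('r')(E, z) = Mul(E, Add(6, E, Pow(z, -1))) (Function('r')(E, z) = Mul(Add(Add(6, Mul(Pow(1, -1), Pow(z, -1))), E), Add(0, E)) = Mul(Add(Add(6, Mul(1, Pow(z, -1))), E), E) = Mul(Add(Add(6, Pow(z, -1)), E), E) = Mul(Add(6, E, Pow(z, -1)), E) = Mul(E, Add(6, E, Pow(z, -1))))
Mul(Function('r')(-4, V), Add(24, 99)) = Mul(Add(Pow(-4, 2), Mul(6, -4), Mul(-4, Pow(10, -1))), Add(24, 99)) = Mul(Add(16, -24, Mul(-4, Rational(1, 10))), 123) = Mul(Add(16, -24, Rational(-2, 5)), 123) = Mul(Rational(-42, 5), 123) = Rational(-5166, 5)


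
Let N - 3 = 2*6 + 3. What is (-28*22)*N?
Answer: -11088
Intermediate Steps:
N = 18 (N = 3 + (2*6 + 3) = 3 + (12 + 3) = 3 + 15 = 18)
(-28*22)*N = -28*22*18 = -616*18 = -11088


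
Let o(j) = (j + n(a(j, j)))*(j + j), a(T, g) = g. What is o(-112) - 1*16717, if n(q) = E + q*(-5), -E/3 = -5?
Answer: -120429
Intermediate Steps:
E = 15 (E = -3*(-5) = 15)
n(q) = 15 - 5*q (n(q) = 15 + q*(-5) = 15 - 5*q)
o(j) = 2*j*(15 - 4*j) (o(j) = (j + (15 - 5*j))*(j + j) = (15 - 4*j)*(2*j) = 2*j*(15 - 4*j))
o(-112) - 1*16717 = 2*(-112)*(15 - 4*(-112)) - 1*16717 = 2*(-112)*(15 + 448) - 16717 = 2*(-112)*463 - 16717 = -103712 - 16717 = -120429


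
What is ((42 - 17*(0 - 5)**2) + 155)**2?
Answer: 51984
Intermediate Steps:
((42 - 17*(0 - 5)**2) + 155)**2 = ((42 - 17*(-5)**2) + 155)**2 = ((42 - 17*25) + 155)**2 = ((42 - 425) + 155)**2 = (-383 + 155)**2 = (-228)**2 = 51984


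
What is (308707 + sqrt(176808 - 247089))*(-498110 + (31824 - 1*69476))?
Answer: -165393479734 - 1607286*I*sqrt(7809) ≈ -1.6539e+11 - 1.4203e+8*I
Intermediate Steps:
(308707 + sqrt(176808 - 247089))*(-498110 + (31824 - 1*69476)) = (308707 + sqrt(-70281))*(-498110 + (31824 - 69476)) = (308707 + 3*I*sqrt(7809))*(-498110 - 37652) = (308707 + 3*I*sqrt(7809))*(-535762) = -165393479734 - 1607286*I*sqrt(7809)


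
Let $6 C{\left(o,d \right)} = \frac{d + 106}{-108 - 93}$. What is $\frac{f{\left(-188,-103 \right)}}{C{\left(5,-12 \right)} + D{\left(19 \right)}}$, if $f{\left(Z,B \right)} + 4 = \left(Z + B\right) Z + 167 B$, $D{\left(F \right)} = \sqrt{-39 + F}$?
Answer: $- \frac{1062872523}{7274389} - \frac{27272856654 i \sqrt{5}}{7274389} \approx -146.11 - 8383.4 i$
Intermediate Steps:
$C{\left(o,d \right)} = - \frac{53}{603} - \frac{d}{1206}$ ($C{\left(o,d \right)} = \frac{\left(d + 106\right) \frac{1}{-108 - 93}}{6} = \frac{\left(106 + d\right) \frac{1}{-201}}{6} = \frac{\left(106 + d\right) \left(- \frac{1}{201}\right)}{6} = \frac{- \frac{106}{201} - \frac{d}{201}}{6} = - \frac{53}{603} - \frac{d}{1206}$)
$f{\left(Z,B \right)} = -4 + 167 B + Z \left(B + Z\right)$ ($f{\left(Z,B \right)} = -4 + \left(\left(Z + B\right) Z + 167 B\right) = -4 + \left(\left(B + Z\right) Z + 167 B\right) = -4 + \left(Z \left(B + Z\right) + 167 B\right) = -4 + \left(167 B + Z \left(B + Z\right)\right) = -4 + 167 B + Z \left(B + Z\right)$)
$\frac{f{\left(-188,-103 \right)}}{C{\left(5,-12 \right)} + D{\left(19 \right)}} = \frac{-4 + \left(-188\right)^{2} + 167 \left(-103\right) - -19364}{\left(- \frac{53}{603} - - \frac{2}{201}\right) + \sqrt{-39 + 19}} = \frac{-4 + 35344 - 17201 + 19364}{\left(- \frac{53}{603} + \frac{2}{201}\right) + \sqrt{-20}} = \frac{37503}{- \frac{47}{603} + 2 i \sqrt{5}}$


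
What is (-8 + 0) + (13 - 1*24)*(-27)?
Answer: 289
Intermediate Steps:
(-8 + 0) + (13 - 1*24)*(-27) = -8 + (13 - 24)*(-27) = -8 - 11*(-27) = -8 + 297 = 289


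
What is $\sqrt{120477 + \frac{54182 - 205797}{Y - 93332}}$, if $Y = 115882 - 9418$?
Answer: $\frac{\sqrt{105990807383}}{938} \approx 347.08$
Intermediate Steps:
$Y = 106464$
$\sqrt{120477 + \frac{54182 - 205797}{Y - 93332}} = \sqrt{120477 + \frac{54182 - 205797}{106464 - 93332}} = \sqrt{120477 - \frac{151615}{13132}} = \sqrt{\frac{1581952349}{13132}} = \frac{\sqrt{105990807383}}{938}$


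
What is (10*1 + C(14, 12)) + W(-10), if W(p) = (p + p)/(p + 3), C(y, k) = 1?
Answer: 97/7 ≈ 13.857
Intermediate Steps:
W(p) = 2*p/(3 + p) (W(p) = (2*p)/(3 + p) = 2*p/(3 + p))
(10*1 + C(14, 12)) + W(-10) = (10*1 + 1) + 2*(-10)/(3 - 10) = (10 + 1) + 2*(-10)/(-7) = 11 + 2*(-10)*(-⅐) = 11 + 20/7 = 97/7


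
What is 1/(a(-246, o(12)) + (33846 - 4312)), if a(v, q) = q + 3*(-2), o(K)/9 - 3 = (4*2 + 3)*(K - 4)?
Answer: 1/30347 ≈ 3.2952e-5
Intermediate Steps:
o(K) = -369 + 99*K (o(K) = 27 + 9*((4*2 + 3)*(K - 4)) = 27 + 9*((8 + 3)*(-4 + K)) = 27 + 9*(11*(-4 + K)) = 27 + 9*(-44 + 11*K) = 27 + (-396 + 99*K) = -369 + 99*K)
a(v, q) = -6 + q (a(v, q) = q - 6 = -6 + q)
1/(a(-246, o(12)) + (33846 - 4312)) = 1/((-6 + (-369 + 99*12)) + (33846 - 4312)) = 1/((-6 + (-369 + 1188)) + 29534) = 1/((-6 + 819) + 29534) = 1/(813 + 29534) = 1/30347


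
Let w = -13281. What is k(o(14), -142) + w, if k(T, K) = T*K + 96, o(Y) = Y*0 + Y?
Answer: -15173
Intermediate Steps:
o(Y) = Y (o(Y) = 0 + Y = Y)
k(T, K) = 96 + K*T (k(T, K) = K*T + 96 = 96 + K*T)
k(o(14), -142) + w = (96 - 142*14) - 13281 = (96 - 1988) - 13281 = -1892 - 13281 = -15173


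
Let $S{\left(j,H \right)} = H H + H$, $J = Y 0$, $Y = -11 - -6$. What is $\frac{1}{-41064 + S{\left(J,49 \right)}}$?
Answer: $- \frac{1}{38614} \approx -2.5897 \cdot 10^{-5}$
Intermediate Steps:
$Y = -5$ ($Y = -11 + 6 = -5$)
$J = 0$ ($J = \left(-5\right) 0 = 0$)
$S{\left(j,H \right)} = H + H^{2}$ ($S{\left(j,H \right)} = H^{2} + H = H + H^{2}$)
$\frac{1}{-41064 + S{\left(J,49 \right)}} = \frac{1}{-41064 + 49 \left(1 + 49\right)} = \frac{1}{-41064 + 49 \cdot 50} = \frac{1}{-41064 + 2450} = \frac{1}{-38614} = - \frac{1}{38614}$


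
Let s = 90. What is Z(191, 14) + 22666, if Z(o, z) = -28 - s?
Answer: 22548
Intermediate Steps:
Z(o, z) = -118 (Z(o, z) = -28 - 1*90 = -28 - 90 = -118)
Z(191, 14) + 22666 = -118 + 22666 = 22548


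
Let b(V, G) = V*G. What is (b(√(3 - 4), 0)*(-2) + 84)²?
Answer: 7056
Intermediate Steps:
b(V, G) = G*V
(b(√(3 - 4), 0)*(-2) + 84)² = ((0*√(3 - 4))*(-2) + 84)² = ((0*√(-1))*(-2) + 84)² = ((0*I)*(-2) + 84)² = (0*(-2) + 84)² = (0 + 84)² = 84² = 7056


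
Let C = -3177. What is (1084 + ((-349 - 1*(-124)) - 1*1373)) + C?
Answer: -3691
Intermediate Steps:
(1084 + ((-349 - 1*(-124)) - 1*1373)) + C = (1084 + ((-349 - 1*(-124)) - 1*1373)) - 3177 = (1084 + ((-349 + 124) - 1373)) - 3177 = (1084 + (-225 - 1373)) - 3177 = (1084 - 1598) - 3177 = -514 - 3177 = -3691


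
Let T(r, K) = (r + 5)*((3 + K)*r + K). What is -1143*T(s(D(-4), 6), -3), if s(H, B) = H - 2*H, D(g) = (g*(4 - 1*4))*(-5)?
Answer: 17145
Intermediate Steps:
D(g) = 0 (D(g) = (g*(4 - 4))*(-5) = (g*0)*(-5) = 0*(-5) = 0)
s(H, B) = -H
T(r, K) = (5 + r)*(K + r*(3 + K)) (T(r, K) = (5 + r)*(r*(3 + K) + K) = (5 + r)*(K + r*(3 + K)))
-1143*T(s(D(-4), 6), -3) = -1143*(3*(-1*0)**2 + 5*(-3) + 15*(-1*0) - 3*(-1*0)**2 + 6*(-3)*(-1*0)) = -1143*(3*0**2 - 15 + 15*0 - 3*0**2 + 6*(-3)*0) = -1143*(3*0 - 15 + 0 - 3*0 + 0) = -1143*(0 - 15 + 0 + 0 + 0) = -1143*(-15) = 17145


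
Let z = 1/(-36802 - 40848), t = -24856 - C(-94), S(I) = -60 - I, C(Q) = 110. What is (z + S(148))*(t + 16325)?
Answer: 139562527841/77650 ≈ 1.7973e+6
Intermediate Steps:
t = -24966 (t = -24856 - 1*110 = -24856 - 110 = -24966)
z = -1/77650 (z = 1/(-77650) = -1/77650 ≈ -1.2878e-5)
(z + S(148))*(t + 16325) = (-1/77650 + (-60 - 1*148))*(-24966 + 16325) = (-1/77650 + (-60 - 148))*(-8641) = (-1/77650 - 208)*(-8641) = -16151201/77650*(-8641) = 139562527841/77650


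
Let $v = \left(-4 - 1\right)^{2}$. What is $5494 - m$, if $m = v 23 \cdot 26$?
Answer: $-9456$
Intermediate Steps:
$v = 25$ ($v = \left(-5\right)^{2} = 25$)
$m = 14950$ ($m = 25 \cdot 23 \cdot 26 = 575 \cdot 26 = 14950$)
$5494 - m = 5494 - 14950 = -9456$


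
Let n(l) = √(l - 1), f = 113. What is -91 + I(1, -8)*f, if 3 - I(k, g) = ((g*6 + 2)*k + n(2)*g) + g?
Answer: 7254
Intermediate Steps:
n(l) = √(-1 + l)
I(k, g) = 3 - 2*g - k*(2 + 6*g) (I(k, g) = 3 - (((g*6 + 2)*k + √(-1 + 2)*g) + g) = 3 - (((6*g + 2)*k + √1*g) + g) = 3 - (((2 + 6*g)*k + 1*g) + g) = 3 - ((k*(2 + 6*g) + g) + g) = 3 - ((g + k*(2 + 6*g)) + g) = 3 - (2*g + k*(2 + 6*g)) = 3 + (-2*g - k*(2 + 6*g)) = 3 - 2*g - k*(2 + 6*g))
-91 + I(1, -8)*f = -91 + (3 - 2*(-8) - 2*1 - 6*(-8)*1)*113 = -91 + (3 + 16 - 2 + 48)*113 = -91 + 65*113 = -91 + 7345 = 7254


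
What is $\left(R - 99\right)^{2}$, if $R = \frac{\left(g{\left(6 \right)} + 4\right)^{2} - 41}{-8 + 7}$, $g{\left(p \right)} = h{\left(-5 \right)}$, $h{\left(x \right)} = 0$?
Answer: $5476$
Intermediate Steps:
$g{\left(p \right)} = 0$
$R = 25$ ($R = \frac{\left(0 + 4\right)^{2} - 41}{-8 + 7} = \frac{4^{2} - 41}{-1} = \left(16 - 41\right) \left(-1\right) = \left(-25\right) \left(-1\right) = 25$)
$\left(R - 99\right)^{2} = \left(25 - 99\right)^{2} = \left(-74\right)^{2} = 5476$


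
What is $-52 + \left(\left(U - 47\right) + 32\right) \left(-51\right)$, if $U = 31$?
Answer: $-868$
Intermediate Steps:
$-52 + \left(\left(U - 47\right) + 32\right) \left(-51\right) = -52 + \left(\left(31 - 47\right) + 32\right) \left(-51\right) = -52 + \left(-16 + 32\right) \left(-51\right) = -52 + 16 \left(-51\right) = -52 - 816 = -868$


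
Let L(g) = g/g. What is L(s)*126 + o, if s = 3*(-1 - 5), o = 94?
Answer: 220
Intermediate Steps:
s = -18 (s = 3*(-6) = -18)
L(g) = 1
L(s)*126 + o = 1*126 + 94 = 126 + 94 = 220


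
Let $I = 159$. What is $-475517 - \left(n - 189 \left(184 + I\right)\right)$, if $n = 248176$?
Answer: $-658866$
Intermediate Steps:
$-475517 - \left(n - 189 \left(184 + I\right)\right) = -475517 - \left(248176 - 189 \left(184 + 159\right)\right) = -475517 - \left(248176 - 189 \cdot 343\right) = -475517 - \left(248176 - 64827\right) = -475517 - 183349 = -658866$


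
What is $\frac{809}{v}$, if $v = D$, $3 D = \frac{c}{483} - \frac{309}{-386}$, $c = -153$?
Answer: $\frac{50276114}{10021} \approx 5017.1$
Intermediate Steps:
$D = \frac{10021}{62146}$ ($D = \frac{- \frac{153}{483} - \frac{309}{-386}}{3} = \frac{\left(-153\right) \frac{1}{483} - - \frac{309}{386}}{3} = \frac{- \frac{51}{161} + \frac{309}{386}}{3} = \frac{1}{3} \cdot \frac{30063}{62146} = \frac{10021}{62146} \approx 0.16125$)
$v = \frac{10021}{62146} \approx 0.16125$
$\frac{809}{v} = \frac{809}{\frac{10021}{62146}} = 809 \cdot \frac{62146}{10021} = \frac{50276114}{10021}$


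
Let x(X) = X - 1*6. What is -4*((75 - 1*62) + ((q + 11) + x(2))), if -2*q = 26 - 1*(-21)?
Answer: 14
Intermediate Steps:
q = -47/2 (q = -(26 - 1*(-21))/2 = -(26 + 21)/2 = -½*47 = -47/2 ≈ -23.500)
x(X) = -6 + X (x(X) = X - 6 = -6 + X)
-4*((75 - 1*62) + ((q + 11) + x(2))) = -4*((75 - 1*62) + ((-47/2 + 11) + (-6 + 2))) = -4*((75 - 62) + (-25/2 - 4)) = -4*(13 - 33/2) = -4*(-7/2) = 14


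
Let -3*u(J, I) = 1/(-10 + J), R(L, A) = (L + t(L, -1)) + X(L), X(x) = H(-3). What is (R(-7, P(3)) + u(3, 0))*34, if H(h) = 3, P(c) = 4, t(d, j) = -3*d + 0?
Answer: 12172/21 ≈ 579.62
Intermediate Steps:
t(d, j) = -3*d
X(x) = 3
R(L, A) = 3 - 2*L (R(L, A) = (L - 3*L) + 3 = -2*L + 3 = 3 - 2*L)
u(J, I) = -1/(3*(-10 + J))
(R(-7, P(3)) + u(3, 0))*34 = ((3 - 2*(-7)) - 1/(-30 + 3*3))*34 = ((3 + 14) - 1/(-30 + 9))*34 = (17 - 1/(-21))*34 = (17 - 1*(-1/21))*34 = (17 + 1/21)*34 = (358/21)*34 = 12172/21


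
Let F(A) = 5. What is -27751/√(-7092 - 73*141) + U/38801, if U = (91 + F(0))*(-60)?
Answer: -5760/38801 + 27751*I*√17385/17385 ≈ -0.14845 + 210.47*I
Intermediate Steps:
U = -5760 (U = (91 + 5)*(-60) = 96*(-60) = -5760)
-27751/√(-7092 - 73*141) + U/38801 = -27751/√(-7092 - 73*141) - 5760/38801 = -27751/√(-7092 - 10293) - 5760*1/38801 = -27751*(-I*√17385/17385) - 5760/38801 = -(-27751)*I*√17385/17385 - 5760/38801 = 27751*I*√17385/17385 - 5760/38801 = -5760/38801 + 27751*I*√17385/17385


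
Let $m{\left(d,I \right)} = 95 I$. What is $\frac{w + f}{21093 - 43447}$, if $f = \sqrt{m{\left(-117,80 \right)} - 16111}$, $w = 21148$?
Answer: $- \frac{10574}{11177} - \frac{i \sqrt{8511}}{22354} \approx -0.94605 - 0.004127 i$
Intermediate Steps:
$f = i \sqrt{8511}$ ($f = \sqrt{95 \cdot 80 - 16111} = \sqrt{7600 - 16111} = \sqrt{-8511} = i \sqrt{8511} \approx 92.255 i$)
$\frac{w + f}{21093 - 43447} = \frac{21148 + i \sqrt{8511}}{21093 - 43447} = \frac{21148 + i \sqrt{8511}}{-22354} = \left(21148 + i \sqrt{8511}\right) \left(- \frac{1}{22354}\right) = - \frac{10574}{11177} - \frac{i \sqrt{8511}}{22354}$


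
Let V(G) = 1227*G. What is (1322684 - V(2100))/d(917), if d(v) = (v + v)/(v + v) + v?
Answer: -627008/459 ≈ -1366.0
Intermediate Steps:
d(v) = 1 + v (d(v) = (2*v)/((2*v)) + v = (2*v)*(1/(2*v)) + v = 1 + v)
(1322684 - V(2100))/d(917) = (1322684 - 1227*2100)/(1 + 917) = (1322684 - 1*2576700)/918 = (1322684 - 2576700)*(1/918) = -1254016*1/918 = -627008/459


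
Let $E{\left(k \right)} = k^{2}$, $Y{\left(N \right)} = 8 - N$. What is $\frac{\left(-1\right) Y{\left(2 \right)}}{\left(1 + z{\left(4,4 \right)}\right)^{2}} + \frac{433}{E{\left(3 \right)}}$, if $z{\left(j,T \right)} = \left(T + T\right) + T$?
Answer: $\frac{73123}{1521} \approx 48.076$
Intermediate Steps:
$z{\left(j,T \right)} = 3 T$ ($z{\left(j,T \right)} = 2 T + T = 3 T$)
$\frac{\left(-1\right) Y{\left(2 \right)}}{\left(1 + z{\left(4,4 \right)}\right)^{2}} + \frac{433}{E{\left(3 \right)}} = \frac{\left(-1\right) \left(8 - 2\right)}{\left(1 + 3 \cdot 4\right)^{2}} + \frac{433}{3^{2}} = \frac{\left(-1\right) \left(8 - 2\right)}{\left(1 + 12\right)^{2}} + \frac{433}{9} = \frac{\left(-1\right) 6}{13^{2}} + 433 \cdot \frac{1}{9} = - \frac{6}{169} + \frac{433}{9} = \frac{73123}{1521}$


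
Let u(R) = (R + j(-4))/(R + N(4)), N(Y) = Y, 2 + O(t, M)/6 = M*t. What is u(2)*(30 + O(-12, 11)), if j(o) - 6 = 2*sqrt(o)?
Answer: -1032 - 516*I ≈ -1032.0 - 516.0*I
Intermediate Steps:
O(t, M) = -12 + 6*M*t (O(t, M) = -12 + 6*(M*t) = -12 + 6*M*t)
j(o) = 6 + 2*sqrt(o)
u(R) = (6 + R + 4*I)/(4 + R) (u(R) = (R + (6 + 2*sqrt(-4)))/(R + 4) = (R + (6 + 2*(2*I)))/(4 + R) = (R + (6 + 4*I))/(4 + R) = (6 + R + 4*I)/(4 + R))
u(2)*(30 + O(-12, 11)) = ((6 + 2 + 4*I)/(4 + 2))*(30 + (-12 + 6*11*(-12))) = ((8 + 4*I)/6)*(30 + (-12 - 792)) = ((8 + 4*I)/6)*(30 - 804) = (4/3 + 2*I/3)*(-774) = -1032 - 516*I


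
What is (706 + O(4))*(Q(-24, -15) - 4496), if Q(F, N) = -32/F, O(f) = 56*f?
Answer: -4180040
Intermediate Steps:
(706 + O(4))*(Q(-24, -15) - 4496) = (706 + 56*4)*(-32/(-24) - 4496) = (706 + 224)*(-32*(-1/24) - 4496) = 930*(4/3 - 4496) = 930*(-13484/3) = -4180040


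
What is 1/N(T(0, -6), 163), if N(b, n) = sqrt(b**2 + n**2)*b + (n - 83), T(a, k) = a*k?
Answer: 1/80 ≈ 0.012500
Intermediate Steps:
N(b, n) = -83 + n + b*sqrt(b**2 + n**2) (N(b, n) = b*sqrt(b**2 + n**2) + (-83 + n) = -83 + n + b*sqrt(b**2 + n**2))
1/N(T(0, -6), 163) = 1/(-83 + 163 + (0*(-6))*sqrt((0*(-6))**2 + 163**2)) = 1/(-83 + 163 + 0*sqrt(0**2 + 26569)) = 1/(-83 + 163 + 0*sqrt(0 + 26569)) = 1/(-83 + 163 + 0*sqrt(26569)) = 1/(-83 + 163 + 0*163) = 1/(-83 + 163 + 0) = 1/80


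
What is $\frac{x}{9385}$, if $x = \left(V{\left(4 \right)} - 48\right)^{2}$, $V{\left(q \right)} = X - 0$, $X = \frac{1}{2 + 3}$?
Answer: $\frac{57121}{234625} \approx 0.24346$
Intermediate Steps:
$X = \frac{1}{5} \approx 0.2$
$V{\left(q \right)} = \frac{1}{5}$ ($V{\left(q \right)} = \frac{1}{5} - 0 = \frac{1}{5} + 0 = \frac{1}{5}$)
$x = \frac{57121}{25}$ ($x = \left(\frac{1}{5} - 48\right)^{2} = \left(- \frac{239}{5}\right)^{2} = \frac{57121}{25} \approx 2284.8$)
$\frac{x}{9385} = \frac{57121}{25 \cdot 9385} = \frac{57121}{25} \cdot \frac{1}{9385} = \frac{57121}{234625}$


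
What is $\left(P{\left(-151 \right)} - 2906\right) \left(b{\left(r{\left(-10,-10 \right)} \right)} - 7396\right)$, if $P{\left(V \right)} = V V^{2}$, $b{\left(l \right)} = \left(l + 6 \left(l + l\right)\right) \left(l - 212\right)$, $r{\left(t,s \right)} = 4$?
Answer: $62755947684$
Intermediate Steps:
$b{\left(l \right)} = 13 l \left(-212 + l\right)$ ($b{\left(l \right)} = \left(l + 6 \cdot 2 l\right) \left(-212 + l\right) = \left(l + 12 l\right) \left(-212 + l\right) = 13 l \left(-212 + l\right)$)
$P{\left(V \right)} = V^{3}$
$\left(P{\left(-151 \right)} - 2906\right) \left(b{\left(r{\left(-10,-10 \right)} \right)} - 7396\right) = \left(\left(-151\right)^{3} - 2906\right) \left(13 \cdot 4 \left(-212 + 4\right) - 7396\right) = \left(-3442951 - 2906\right) \left(13 \cdot 4 \left(-208\right) - 7396\right) = - 3445857 \left(-10816 - 7396\right) = \left(-3445857\right) \left(-18212\right) = 62755947684$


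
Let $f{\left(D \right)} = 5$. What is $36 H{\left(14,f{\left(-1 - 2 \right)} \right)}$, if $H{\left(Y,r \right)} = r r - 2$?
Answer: $828$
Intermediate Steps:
$H{\left(Y,r \right)} = -2 + r^{2}$ ($H{\left(Y,r \right)} = r^{2} - 2 = -2 + r^{2}$)
$36 H{\left(14,f{\left(-1 - 2 \right)} \right)} = 36 \left(-2 + 5^{2}\right) = 36 \left(-2 + 25\right) = 36 \cdot 23 = 828$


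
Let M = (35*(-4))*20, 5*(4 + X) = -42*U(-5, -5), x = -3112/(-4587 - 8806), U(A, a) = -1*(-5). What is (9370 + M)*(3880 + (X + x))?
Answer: 337381812180/13393 ≈ 2.5191e+7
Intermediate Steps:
U(A, a) = 5
x = 3112/13393 (x = -3112/(-13393) = -3112*(-1/13393) = 3112/13393 ≈ 0.23236)
X = -46 (X = -4 + (-42*5)/5 = -4 + (1/5)*(-210) = -4 - 42 = -46)
M = -2800 (M = -140*20 = -2800)
(9370 + M)*(3880 + (X + x)) = (9370 - 2800)*(3880 + (-46 + 3112/13393)) = 6570*(3880 - 612966/13393) = 6570*(51351874/13393) = 337381812180/13393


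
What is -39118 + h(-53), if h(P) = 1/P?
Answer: -2073255/53 ≈ -39118.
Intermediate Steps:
h(P) = 1/P
-39118 + h(-53) = -39118 + 1/(-53) = -39118 - 1/53 = -2073255/53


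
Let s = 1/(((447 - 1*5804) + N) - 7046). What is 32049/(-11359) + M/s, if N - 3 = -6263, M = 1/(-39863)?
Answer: -1065576270/452803817 ≈ -2.3533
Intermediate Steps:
M = -1/39863 ≈ -2.5086e-5
N = -6260 (N = 3 - 6263 = -6260)
s = -1/18663 (s = 1/(((447 - 1*5804) - 6260) - 7046) = 1/(((447 - 5804) - 6260) - 7046) = 1/((-5357 - 6260) - 7046) = 1/(-11617 - 7046) = 1/(-18663) = -1/18663 ≈ -5.3582e-5)
32049/(-11359) + M/s = 32049/(-11359) - 1/(39863*(-1/18663)) = 32049*(-1/11359) - 1/39863*(-18663) = -32049/11359 + 18663/39863 = -1065576270/452803817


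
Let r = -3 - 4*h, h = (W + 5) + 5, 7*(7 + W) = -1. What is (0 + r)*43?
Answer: -4343/7 ≈ -620.43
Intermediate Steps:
W = -50/7 (W = -7 + (⅐)*(-1) = -7 - ⅐ = -50/7 ≈ -7.1429)
h = 20/7 (h = (-50/7 + 5) + 5 = -15/7 + 5 = 20/7 ≈ 2.8571)
r = -101/7 (r = -3 - 4*20/7 = -3 - 80/7 = -101/7 ≈ -14.429)
(0 + r)*43 = (0 - 101/7)*43 = -101/7*43 = -4343/7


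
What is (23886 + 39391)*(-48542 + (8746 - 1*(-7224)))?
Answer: -2061058444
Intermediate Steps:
(23886 + 39391)*(-48542 + (8746 - 1*(-7224))) = 63277*(-48542 + (8746 + 7224)) = 63277*(-48542 + 15970) = 63277*(-32572) = -2061058444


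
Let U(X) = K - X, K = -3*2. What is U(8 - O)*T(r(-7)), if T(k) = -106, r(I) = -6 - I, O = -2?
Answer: 1696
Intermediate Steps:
K = -6
U(X) = -6 - X
U(8 - O)*T(r(-7)) = (-6 - (8 - 1*(-2)))*(-106) = (-6 - (8 + 2))*(-106) = (-6 - 1*10)*(-106) = (-6 - 10)*(-106) = -16*(-106) = 1696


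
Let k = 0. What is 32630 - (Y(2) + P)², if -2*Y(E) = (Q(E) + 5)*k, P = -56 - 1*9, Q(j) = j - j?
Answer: 28405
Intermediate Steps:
Q(j) = 0
P = -65 (P = -56 - 9 = -65)
Y(E) = 0 (Y(E) = -(0 + 5)*0/2 = -5*0/2 = -½*0 = 0)
32630 - (Y(2) + P)² = 32630 - (0 - 65)² = 32630 - 1*(-65)² = 32630 - 1*4225 = 32630 - 4225 = 28405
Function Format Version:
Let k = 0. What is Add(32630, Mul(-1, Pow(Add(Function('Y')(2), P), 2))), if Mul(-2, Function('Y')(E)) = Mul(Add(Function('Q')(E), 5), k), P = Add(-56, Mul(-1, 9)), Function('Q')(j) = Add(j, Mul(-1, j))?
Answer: 28405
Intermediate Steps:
Function('Q')(j) = 0
P = -65 (P = Add(-56, -9) = -65)
Function('Y')(E) = 0 (Function('Y')(E) = Mul(Rational(-1, 2), Mul(Add(0, 5), 0)) = Mul(Rational(-1, 2), Mul(5, 0)) = Mul(Rational(-1, 2), 0) = 0)
Add(32630, Mul(-1, Pow(Add(Function('Y')(2), P), 2))) = Add(32630, Mul(-1, Pow(Add(0, -65), 2))) = Add(32630, Mul(-1, Pow(-65, 2))) = Add(32630, Mul(-1, 4225)) = Add(32630, -4225) = 28405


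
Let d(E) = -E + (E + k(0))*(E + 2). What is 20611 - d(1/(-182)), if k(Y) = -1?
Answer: 682785011/33124 ≈ 20613.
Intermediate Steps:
d(E) = -E + (-1 + E)*(2 + E) (d(E) = -E + (E - 1)*(E + 2) = -E + (-1 + E)*(2 + E))
20611 - d(1/(-182)) = 20611 - (-2 + (1/(-182))²) = 20611 - (-2 + (-1/182)²) = 20611 - (-2 + 1/33124) = 20611 - 1*(-66247/33124) = 20611 + 66247/33124 = 682785011/33124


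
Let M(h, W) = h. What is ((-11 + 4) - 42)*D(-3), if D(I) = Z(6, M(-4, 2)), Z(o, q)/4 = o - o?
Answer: 0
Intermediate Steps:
Z(o, q) = 0 (Z(o, q) = 4*(o - o) = 4*0 = 0)
D(I) = 0
((-11 + 4) - 42)*D(-3) = ((-11 + 4) - 42)*0 = (-7 - 42)*0 = -49*0 = 0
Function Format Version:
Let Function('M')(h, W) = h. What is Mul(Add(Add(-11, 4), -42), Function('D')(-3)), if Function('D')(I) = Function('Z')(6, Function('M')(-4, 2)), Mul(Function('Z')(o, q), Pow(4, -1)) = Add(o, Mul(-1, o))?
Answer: 0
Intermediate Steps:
Function('Z')(o, q) = 0 (Function('Z')(o, q) = Mul(4, Add(o, Mul(-1, o))) = Mul(4, 0) = 0)
Function('D')(I) = 0
Mul(Add(Add(-11, 4), -42), Function('D')(-3)) = Mul(Add(Add(-11, 4), -42), 0) = Mul(Add(-7, -42), 0) = Mul(-49, 0) = 0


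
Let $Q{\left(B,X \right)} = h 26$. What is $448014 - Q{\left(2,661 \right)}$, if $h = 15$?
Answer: $447624$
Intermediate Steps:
$Q{\left(B,X \right)} = 390$ ($Q{\left(B,X \right)} = 15 \cdot 26 = 390$)
$448014 - Q{\left(2,661 \right)} = 448014 - 390 = 447624$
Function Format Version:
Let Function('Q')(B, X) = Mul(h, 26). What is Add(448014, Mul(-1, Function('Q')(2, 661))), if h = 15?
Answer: 447624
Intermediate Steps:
Function('Q')(B, X) = 390 (Function('Q')(B, X) = Mul(15, 26) = 390)
Add(448014, Mul(-1, Function('Q')(2, 661))) = Add(448014, Mul(-1, 390)) = Add(448014, -390) = 447624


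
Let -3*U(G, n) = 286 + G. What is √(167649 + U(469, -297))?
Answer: 4*√94161/3 ≈ 409.14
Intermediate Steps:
U(G, n) = -286/3 - G/3 (U(G, n) = -(286 + G)/3 = -286/3 - G/3)
√(167649 + U(469, -297)) = √(167649 + (-286/3 - ⅓*469)) = √(167649 + (-286/3 - 469/3)) = √(167649 - 755/3) = √(502192/3) = 4*√94161/3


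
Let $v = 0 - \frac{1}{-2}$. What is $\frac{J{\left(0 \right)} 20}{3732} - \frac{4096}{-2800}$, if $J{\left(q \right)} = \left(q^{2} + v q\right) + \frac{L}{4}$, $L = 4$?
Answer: $\frac{239723}{163275} \approx 1.4682$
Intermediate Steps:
$v = \frac{1}{2}$ ($v = 0 - - \frac{1}{2} = 0 + \frac{1}{2} = \frac{1}{2} \approx 0.5$)
$J{\left(q \right)} = 1 + q^{2} + \frac{q}{2}$ ($J{\left(q \right)} = \left(q^{2} + \frac{q}{2}\right) + \frac{4}{4} = \left(q^{2} + \frac{q}{2}\right) + 4 \cdot \frac{1}{4} = \left(q^{2} + \frac{q}{2}\right) + 1 = 1 + q^{2} + \frac{q}{2}$)
$\frac{J{\left(0 \right)} 20}{3732} - \frac{4096}{-2800} = \frac{\left(1 + 0^{2} + \frac{1}{2} \cdot 0\right) 20}{3732} - \frac{4096}{-2800} = \left(1 + 0 + 0\right) 20 \cdot \frac{1}{3732} - - \frac{256}{175} = 1 \cdot 20 \cdot \frac{1}{3732} + \frac{256}{175} = 20 \cdot \frac{1}{3732} + \frac{256}{175} = \frac{5}{933} + \frac{256}{175} = \frac{239723}{163275}$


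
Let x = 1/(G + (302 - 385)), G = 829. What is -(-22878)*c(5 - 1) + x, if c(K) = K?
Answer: 68267953/746 ≈ 91512.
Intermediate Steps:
x = 1/746 (x = 1/(829 + (302 - 385)) = 1/(829 - 83) = 1/746 ≈ 0.0013405)
-(-22878)*c(5 - 1) + x = -(-22878)*(5 - 1) + 1/746 = -(-22878)*4 + 1/746 = -93*(-984) + 1/746 = 91512 + 1/746 = 68267953/746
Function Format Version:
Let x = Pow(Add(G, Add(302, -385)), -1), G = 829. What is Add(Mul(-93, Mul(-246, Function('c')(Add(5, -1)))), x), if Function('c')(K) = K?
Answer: Rational(68267953, 746) ≈ 91512.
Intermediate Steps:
x = Rational(1, 746) (x = Pow(Add(829, Add(302, -385)), -1) = Pow(Add(829, -83), -1) = Pow(746, -1) = Rational(1, 746) ≈ 0.0013405)
Add(Mul(-93, Mul(-246, Function('c')(Add(5, -1)))), x) = Add(Mul(-93, Mul(-246, Add(5, -1))), Rational(1, 746)) = Add(Mul(-93, Mul(-246, 4)), Rational(1, 746)) = Add(Mul(-93, -984), Rational(1, 746)) = Add(91512, Rational(1, 746)) = Rational(68267953, 746)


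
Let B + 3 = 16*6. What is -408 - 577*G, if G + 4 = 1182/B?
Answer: -168438/31 ≈ -5433.5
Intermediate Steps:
B = 93 (B = -3 + 16*6 = -3 + 96 = 93)
G = 270/31 (G = -4 + 1182/93 = -4 + 1182*(1/93) = -4 + 394/31 = 270/31 ≈ 8.7097)
-408 - 577*G = -408 - 577*270/31 = -408 - 155790/31 = -168438/31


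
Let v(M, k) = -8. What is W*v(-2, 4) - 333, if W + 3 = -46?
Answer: 59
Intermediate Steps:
W = -49 (W = -3 - 46 = -49)
W*v(-2, 4) - 333 = -49*(-8) - 333 = 392 - 333 = 59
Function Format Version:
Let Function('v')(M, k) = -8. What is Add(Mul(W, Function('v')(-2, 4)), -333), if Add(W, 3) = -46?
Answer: 59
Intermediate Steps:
W = -49 (W = Add(-3, -46) = -49)
Add(Mul(W, Function('v')(-2, 4)), -333) = Add(Mul(-49, -8), -333) = Add(392, -333) = 59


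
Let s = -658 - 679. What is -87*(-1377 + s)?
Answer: 236118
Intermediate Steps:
s = -1337
-87*(-1377 + s) = -87*(-1377 - 1337) = -87*(-2714) = 236118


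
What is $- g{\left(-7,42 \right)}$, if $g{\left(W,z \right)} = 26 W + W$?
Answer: $189$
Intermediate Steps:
$g{\left(W,z \right)} = 27 W$
$- g{\left(-7,42 \right)} = - 27 \left(-7\right) = \left(-1\right) \left(-189\right) = 189$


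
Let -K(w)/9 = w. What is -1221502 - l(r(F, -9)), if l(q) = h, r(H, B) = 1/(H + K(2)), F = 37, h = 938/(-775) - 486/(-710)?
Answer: -67213118617/55025 ≈ -1.2215e+6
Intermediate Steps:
K(w) = -9*w
h = -28933/55025 (h = 938*(-1/775) - 486*(-1/710) = -938/775 + 243/355 = -28933/55025 ≈ -0.52582)
r(H, B) = 1/(-18 + H) (r(H, B) = 1/(H - 9*2) = 1/(H - 18) = 1/(-18 + H))
l(q) = -28933/55025
-1221502 - l(r(F, -9)) = -1221502 - 1*(-28933/55025) = -1221502 + 28933/55025 = -67213118617/55025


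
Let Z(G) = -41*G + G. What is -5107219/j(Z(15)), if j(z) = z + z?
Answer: 5107219/1200 ≈ 4256.0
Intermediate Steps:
Z(G) = -40*G
j(z) = 2*z
-5107219/j(Z(15)) = -5107219/(2*(-40*15)) = -5107219/(2*(-600)) = -5107219/(-1200) = -5107219*(-1/1200) = 5107219/1200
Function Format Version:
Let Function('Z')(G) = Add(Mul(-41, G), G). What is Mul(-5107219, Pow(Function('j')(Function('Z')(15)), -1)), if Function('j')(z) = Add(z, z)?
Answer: Rational(5107219, 1200) ≈ 4256.0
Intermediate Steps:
Function('Z')(G) = Mul(-40, G)
Function('j')(z) = Mul(2, z)
Mul(-5107219, Pow(Function('j')(Function('Z')(15)), -1)) = Mul(-5107219, Pow(Mul(2, Mul(-40, 15)), -1)) = Mul(-5107219, Pow(Mul(2, -600), -1)) = Mul(-5107219, Pow(-1200, -1)) = Mul(-5107219, Rational(-1, 1200)) = Rational(5107219, 1200)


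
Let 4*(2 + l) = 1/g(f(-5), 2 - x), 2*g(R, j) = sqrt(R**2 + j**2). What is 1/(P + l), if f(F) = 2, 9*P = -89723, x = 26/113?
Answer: -294237047376/2933902984362335 - 36612*sqrt(22769)/2933902984362335 ≈ -0.00010029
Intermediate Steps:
x = 26/113 (x = 26*(1/113) = 26/113 ≈ 0.23009)
P = -89723/9 (P = (1/9)*(-89723) = -89723/9 ≈ -9969.2)
g(R, j) = sqrt(R**2 + j**2)/2
l = -2 + 113*sqrt(22769)/91076 (l = -2 + 1/(4*((sqrt(2**2 + (2 - 1*26/113)**2)/2))) = -2 + 1/(4*((sqrt(4 + (2 - 26/113)**2)/2))) = -2 + 1/(4*((sqrt(4 + (200/113)**2)/2))) = -2 + 1/(4*((sqrt(4 + 40000/12769)/2))) = -2 + 1/(4*((sqrt(91076/12769)/2))) = -2 + 1/(4*(((2*sqrt(22769)/113)/2))) = -2 + 1/(4*((sqrt(22769)/113))) = -2 + (113*sqrt(22769)/22769)/4 = -2 + 113*sqrt(22769)/91076 ≈ -1.8128)
1/(P + l) = 1/(-89723/9 + (-2 + 113*sqrt(22769)/91076)) = 1/(-89741/9 + 113*sqrt(22769)/91076)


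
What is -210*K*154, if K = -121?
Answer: 3913140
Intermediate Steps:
-210*K*154 = -210*(-121)*154 = 25410*154 = 3913140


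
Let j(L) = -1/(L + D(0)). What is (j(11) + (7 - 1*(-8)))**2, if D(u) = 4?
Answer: 50176/225 ≈ 223.00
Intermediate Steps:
j(L) = -1/(4 + L) (j(L) = -1/(L + 4) = -1/(4 + L))
(j(11) + (7 - 1*(-8)))**2 = (-1/(4 + 11) + (7 - 1*(-8)))**2 = (-1/15 + (7 + 8))**2 = (-1*1/15 + 15)**2 = (-1/15 + 15)**2 = (224/15)**2 = 50176/225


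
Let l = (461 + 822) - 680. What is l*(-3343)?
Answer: -2015829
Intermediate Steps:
l = 603 (l = 1283 - 680 = 603)
l*(-3343) = 603*(-3343) = -2015829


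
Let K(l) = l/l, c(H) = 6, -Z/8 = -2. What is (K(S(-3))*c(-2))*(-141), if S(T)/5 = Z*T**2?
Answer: -846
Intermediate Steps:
Z = 16 (Z = -8*(-2) = 16)
S(T) = 80*T**2 (S(T) = 5*(16*T**2) = 80*T**2)
K(l) = 1
(K(S(-3))*c(-2))*(-141) = (1*6)*(-141) = 6*(-141) = -846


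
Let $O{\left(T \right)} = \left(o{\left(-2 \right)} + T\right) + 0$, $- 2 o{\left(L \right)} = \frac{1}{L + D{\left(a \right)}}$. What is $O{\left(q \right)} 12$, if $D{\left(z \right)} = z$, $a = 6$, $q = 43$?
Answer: $\frac{1029}{2} \approx 514.5$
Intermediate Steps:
$o{\left(L \right)} = - \frac{1}{2 \left(6 + L\right)}$ ($o{\left(L \right)} = - \frac{1}{2 \left(L + 6\right)} = - \frac{1}{2 \left(6 + L\right)}$)
$O{\left(T \right)} = - \frac{1}{8} + T$ ($O{\left(T \right)} = \left(- \frac{1}{12 + 2 \left(-2\right)} + T\right) + 0 = \left(- \frac{1}{12 - 4} + T\right) + 0 = \left(- \frac{1}{8} + T\right) + 0 = - \frac{1}{8} + T$)
$O{\left(q \right)} 12 = \left(- \frac{1}{8} + 43\right) 12 = \frac{343}{8} \cdot 12 = \frac{1029}{2}$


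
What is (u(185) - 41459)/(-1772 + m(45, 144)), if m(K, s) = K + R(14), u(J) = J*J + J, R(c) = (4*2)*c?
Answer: 371/85 ≈ 4.3647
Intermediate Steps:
R(c) = 8*c
u(J) = J + J² (u(J) = J² + J = J + J²)
m(K, s) = 112 + K (m(K, s) = K + 8*14 = K + 112 = 112 + K)
(u(185) - 41459)/(-1772 + m(45, 144)) = (185*(1 + 185) - 41459)/(-1772 + (112 + 45)) = (185*186 - 41459)/(-1772 + 157) = (34410 - 41459)/(-1615) = -7049*(-1/1615) = 371/85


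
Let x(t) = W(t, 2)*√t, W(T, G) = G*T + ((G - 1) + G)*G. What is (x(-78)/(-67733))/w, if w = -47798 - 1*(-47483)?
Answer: -10*I*√78/1422393 ≈ -6.2091e-5*I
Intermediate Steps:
W(T, G) = G*T + G*(-1 + 2*G) (W(T, G) = G*T + ((-1 + G) + G)*G = G*T + (-1 + 2*G)*G = G*T + G*(-1 + 2*G))
w = -315 (w = -47798 + 47483 = -315)
x(t) = √t*(6 + 2*t) (x(t) = (2*(-1 + t + 2*2))*√t = (2*(-1 + t + 4))*√t = (2*(3 + t))*√t = (6 + 2*t)*√t = √t*(6 + 2*t))
(x(-78)/(-67733))/w = ((2*√(-78)*(3 - 78))/(-67733))/(-315) = ((2*(I*√78)*(-75))*(-1/67733))*(-1/315) = (-150*I*√78*(-1/67733))*(-1/315) = (150*I*√78/67733)*(-1/315) = -10*I*√78/1422393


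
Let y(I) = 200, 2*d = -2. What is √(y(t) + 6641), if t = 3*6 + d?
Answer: √6841 ≈ 82.710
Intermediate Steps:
d = -1 (d = (½)*(-2) = -1)
t = 17 (t = 3*6 - 1 = 18 - 1 = 17)
√(y(t) + 6641) = √(200 + 6641) = √6841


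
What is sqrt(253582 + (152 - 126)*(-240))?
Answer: sqrt(247342) ≈ 497.33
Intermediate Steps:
sqrt(253582 + (152 - 126)*(-240)) = sqrt(253582 + 26*(-240)) = sqrt(253582 - 6240) = sqrt(247342)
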